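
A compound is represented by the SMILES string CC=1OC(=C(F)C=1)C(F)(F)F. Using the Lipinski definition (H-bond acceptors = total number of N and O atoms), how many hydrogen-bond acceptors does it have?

1

N atoms: 0; O atoms: 1.
Lipinski HBA = 0 + 1 = 1.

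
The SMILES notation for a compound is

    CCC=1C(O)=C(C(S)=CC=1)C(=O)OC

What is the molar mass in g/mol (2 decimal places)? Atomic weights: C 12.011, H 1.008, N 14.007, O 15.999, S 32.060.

First, the molecular formula is C10H12O3S (counting implicit H from valence).
  C: 10 × 12.011 = 120.110
  H: 12 × 1.008 = 12.096
  O: 3 × 15.999 = 47.997
  S: 1 × 32.060 = 32.060
Sum: 10×12.011 + 12×1.008 + 3×15.999 + 1×32.060 = 212.263 → 212.26 g/mol.

212.26 g/mol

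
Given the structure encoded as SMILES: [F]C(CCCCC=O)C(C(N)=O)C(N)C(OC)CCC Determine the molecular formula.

Walk through each heavy atom and fill implicit hydrogens from standard valence (C 4, N 3, O 2, S 2, halogen 1):
  atom 1: F with explicit H count 0
  atom 2: C, bond orders sum to 3 (valence 4) → 1 H
  atom 3: C, bond orders sum to 2 (valence 4) → 2 H
  atom 4: C, bond orders sum to 2 (valence 4) → 2 H
  atom 5: C, bond orders sum to 2 (valence 4) → 2 H
  atom 6: C, bond orders sum to 2 (valence 4) → 2 H
  atom 7: C, bond orders sum to 3 (valence 4) → 1 H
  atom 8: O, bond orders sum to 2 (valence 2) → 0 H
  atom 9: C, bond orders sum to 3 (valence 4) → 1 H
  atom 10: C, bond orders sum to 4 (valence 4) → 0 H
  atom 11: N, bond orders sum to 1 (valence 3) → 2 H
  atom 12: O, bond orders sum to 2 (valence 2) → 0 H
  atom 13: C, bond orders sum to 3 (valence 4) → 1 H
  atom 14: N, bond orders sum to 1 (valence 3) → 2 H
  atom 15: C, bond orders sum to 3 (valence 4) → 1 H
  atom 16: O, bond orders sum to 2 (valence 2) → 0 H
  atom 17: C, bond orders sum to 1 (valence 4) → 3 H
  atom 18: C, bond orders sum to 2 (valence 4) → 2 H
  atom 19: C, bond orders sum to 2 (valence 4) → 2 H
  atom 20: C, bond orders sum to 1 (valence 4) → 3 H
Totals → C:14, H:27, F:1, N:2, O:3.

C14H27FN2O3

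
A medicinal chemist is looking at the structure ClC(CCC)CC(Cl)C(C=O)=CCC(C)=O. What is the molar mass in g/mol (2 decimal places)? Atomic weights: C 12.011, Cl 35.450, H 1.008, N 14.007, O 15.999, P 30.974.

265.17 g/mol

First, the molecular formula is C12H18Cl2O2 (counting implicit H from valence).
  C: 12 × 12.011 = 144.132
  Cl: 2 × 35.450 = 70.900
  H: 18 × 1.008 = 18.144
  O: 2 × 15.999 = 31.998
Sum: 12×12.011 + 2×35.450 + 18×1.008 + 2×15.999 = 265.174 → 265.17 g/mol.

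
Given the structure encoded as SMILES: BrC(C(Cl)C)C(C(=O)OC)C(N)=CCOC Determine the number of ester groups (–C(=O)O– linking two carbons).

The ester motif appears at heavy-atom position 7 in the SMILES.
Other groups present: 1 alkene, 1 ether, 1 primary amine.
Ester count: 1.

1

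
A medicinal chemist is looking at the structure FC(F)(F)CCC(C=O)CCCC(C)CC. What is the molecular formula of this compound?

Walk through each heavy atom and fill implicit hydrogens from standard valence (C 4, N 3, O 2, S 2, halogen 1):
  atom 1: F (halogen, monovalent) → 0 H
  atom 2: C, bond orders sum to 4 (valence 4) → 0 H
  atom 3: F (halogen, monovalent) → 0 H
  atom 4: F (halogen, monovalent) → 0 H
  atom 5: C, bond orders sum to 2 (valence 4) → 2 H
  atom 6: C, bond orders sum to 2 (valence 4) → 2 H
  atom 7: C, bond orders sum to 3 (valence 4) → 1 H
  atom 8: C, bond orders sum to 3 (valence 4) → 1 H
  atom 9: O, bond orders sum to 2 (valence 2) → 0 H
  atom 10: C, bond orders sum to 2 (valence 4) → 2 H
  atom 11: C, bond orders sum to 2 (valence 4) → 2 H
  atom 12: C, bond orders sum to 2 (valence 4) → 2 H
  atom 13: C, bond orders sum to 3 (valence 4) → 1 H
  atom 14: C, bond orders sum to 1 (valence 4) → 3 H
  atom 15: C, bond orders sum to 2 (valence 4) → 2 H
  atom 16: C, bond orders sum to 1 (valence 4) → 3 H
Totals → C:12, H:21, F:3, O:1.

C12H21F3O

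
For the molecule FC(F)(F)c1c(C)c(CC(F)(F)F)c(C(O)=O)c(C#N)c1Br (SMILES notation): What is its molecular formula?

Walk through each heavy atom and fill implicit hydrogens from standard valence (C 4, N 3, O 2, S 2, halogen 1); for lowercase aromatic atoms, an aromatic c carries 1 H when it has two neighbours and 0 H with three, and aromatic n carries 0 H:
  atom 1: F (halogen, monovalent) → 0 H
  atom 2: C, bond orders sum to 4 (valence 4) → 0 H
  atom 3: F (halogen, monovalent) → 0 H
  atom 4: F (halogen, monovalent) → 0 H
  atom 5: aromatic c, 3 neighbours → 0 H
  atom 6: aromatic c, 3 neighbours → 0 H
  atom 7: C, bond orders sum to 1 (valence 4) → 3 H
  atom 8: aromatic c, 3 neighbours → 0 H
  atom 9: C, bond orders sum to 2 (valence 4) → 2 H
  atom 10: C, bond orders sum to 4 (valence 4) → 0 H
  atom 11: F (halogen, monovalent) → 0 H
  atom 12: F (halogen, monovalent) → 0 H
  atom 13: F (halogen, monovalent) → 0 H
  atom 14: aromatic c, 3 neighbours → 0 H
  atom 15: C, bond orders sum to 4 (valence 4) → 0 H
  atom 16: O, bond orders sum to 1 (valence 2) → 1 H
  atom 17: O, bond orders sum to 2 (valence 2) → 0 H
  atom 18: aromatic c, 3 neighbours → 0 H
  atom 19: C, bond orders sum to 4 (valence 4) → 0 H
  atom 20: N, bond orders sum to 3 (valence 3) → 0 H
  atom 21: aromatic c, 3 neighbours → 0 H
  atom 22: Br (halogen, monovalent) → 0 H
Totals → C:12, H:6, Br:1, F:6, N:1, O:2.

C12H6BrF6NO2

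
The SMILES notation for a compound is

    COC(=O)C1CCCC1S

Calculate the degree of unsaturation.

Degree of unsaturation = (number of rings) + (number of π bonds).
Ring closures in the SMILES: 1.
π bonds: 1 double bond (each 1 DoU) → 1 DoU from unsaturation.
Total DoU = 1 + 1 = 2.

2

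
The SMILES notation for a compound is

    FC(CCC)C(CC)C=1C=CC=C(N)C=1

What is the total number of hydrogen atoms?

20

Walk through each heavy atom and fill implicit hydrogens from standard valence (C 4, N 3, O 2, S 2, halogen 1):
  atom 1: F (halogen, monovalent) → 0 H
  atom 2: C, bond orders sum to 3 (valence 4) → 1 H
  atom 3: C, bond orders sum to 2 (valence 4) → 2 H
  atom 4: C, bond orders sum to 2 (valence 4) → 2 H
  atom 5: C, bond orders sum to 1 (valence 4) → 3 H
  atom 6: C, bond orders sum to 3 (valence 4) → 1 H
  atom 7: C, bond orders sum to 2 (valence 4) → 2 H
  atom 8: C, bond orders sum to 1 (valence 4) → 3 H
  atom 9: C, bond orders sum to 4 (valence 4) → 0 H
  atom 10: C, bond orders sum to 3 (valence 4) → 1 H
  atom 11: C, bond orders sum to 3 (valence 4) → 1 H
  atom 12: C, bond orders sum to 3 (valence 4) → 1 H
  atom 13: C, bond orders sum to 4 (valence 4) → 0 H
  atom 14: N, bond orders sum to 1 (valence 3) → 2 H
  atom 15: C, bond orders sum to 3 (valence 4) → 1 H
Total hydrogens: 20.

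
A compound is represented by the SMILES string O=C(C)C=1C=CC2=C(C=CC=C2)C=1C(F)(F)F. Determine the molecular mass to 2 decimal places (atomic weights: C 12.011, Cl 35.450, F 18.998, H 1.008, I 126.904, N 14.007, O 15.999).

First, the molecular formula is C13H9F3O (counting implicit H from valence).
  C: 13 × 12.011 = 156.143
  F: 3 × 18.998 = 56.994
  H: 9 × 1.008 = 9.072
  O: 1 × 15.999 = 15.999
Sum: 13×12.011 + 3×18.998 + 9×1.008 + 1×15.999 = 238.208 → 238.21 g/mol.

238.21 g/mol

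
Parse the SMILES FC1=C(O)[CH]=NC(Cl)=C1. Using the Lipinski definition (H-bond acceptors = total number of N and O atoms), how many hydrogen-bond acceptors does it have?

2

N atoms: 1; O atoms: 1.
Lipinski HBA = 1 + 1 = 2.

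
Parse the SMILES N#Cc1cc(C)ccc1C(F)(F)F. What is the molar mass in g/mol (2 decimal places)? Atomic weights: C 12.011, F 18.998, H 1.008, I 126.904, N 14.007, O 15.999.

185.15 g/mol

First, the molecular formula is C9H6F3N (counting implicit H from valence).
  C: 9 × 12.011 = 108.099
  F: 3 × 18.998 = 56.994
  H: 6 × 1.008 = 6.048
  N: 1 × 14.007 = 14.007
Sum: 9×12.011 + 3×18.998 + 6×1.008 + 1×14.007 = 185.148 → 185.15 g/mol.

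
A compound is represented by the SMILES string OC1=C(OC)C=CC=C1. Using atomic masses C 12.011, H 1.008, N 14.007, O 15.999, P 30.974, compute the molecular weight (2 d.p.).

First, the molecular formula is C7H8O2 (counting implicit H from valence).
  C: 7 × 12.011 = 84.077
  H: 8 × 1.008 = 8.064
  O: 2 × 15.999 = 31.998
Sum: 7×12.011 + 8×1.008 + 2×15.999 = 124.139 → 124.14 g/mol.

124.14 g/mol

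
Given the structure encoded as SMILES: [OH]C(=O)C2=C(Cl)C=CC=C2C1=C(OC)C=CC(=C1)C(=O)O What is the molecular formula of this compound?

C15H11ClO5

Walk through each heavy atom and fill implicit hydrogens from standard valence (C 4, N 3, O 2, S 2, halogen 1):
  atom 1: O with explicit H count 1
  atom 2: C, bond orders sum to 4 (valence 4) → 0 H
  atom 3: O, bond orders sum to 2 (valence 2) → 0 H
  atom 4: C, bond orders sum to 4 (valence 4) → 0 H
  atom 5: C, bond orders sum to 4 (valence 4) → 0 H
  atom 6: Cl (halogen, monovalent) → 0 H
  atom 7: C, bond orders sum to 3 (valence 4) → 1 H
  atom 8: C, bond orders sum to 3 (valence 4) → 1 H
  atom 9: C, bond orders sum to 3 (valence 4) → 1 H
  atom 10: C, bond orders sum to 4 (valence 4) → 0 H
  atom 11: C, bond orders sum to 4 (valence 4) → 0 H
  atom 12: C, bond orders sum to 4 (valence 4) → 0 H
  atom 13: O, bond orders sum to 2 (valence 2) → 0 H
  atom 14: C, bond orders sum to 1 (valence 4) → 3 H
  atom 15: C, bond orders sum to 3 (valence 4) → 1 H
  atom 16: C, bond orders sum to 3 (valence 4) → 1 H
  atom 17: C, bond orders sum to 4 (valence 4) → 0 H
  atom 18: C, bond orders sum to 3 (valence 4) → 1 H
  atom 19: C, bond orders sum to 4 (valence 4) → 0 H
  atom 20: O, bond orders sum to 2 (valence 2) → 0 H
  atom 21: O, bond orders sum to 1 (valence 2) → 1 H
Totals → C:15, H:11, Cl:1, O:5.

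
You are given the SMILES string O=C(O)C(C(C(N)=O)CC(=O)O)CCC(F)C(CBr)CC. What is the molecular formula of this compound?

C13H21BrFNO5

Walk through each heavy atom and fill implicit hydrogens from standard valence (C 4, N 3, O 2, S 2, halogen 1):
  atom 1: O, bond orders sum to 2 (valence 2) → 0 H
  atom 2: C, bond orders sum to 4 (valence 4) → 0 H
  atom 3: O, bond orders sum to 1 (valence 2) → 1 H
  atom 4: C, bond orders sum to 3 (valence 4) → 1 H
  atom 5: C, bond orders sum to 3 (valence 4) → 1 H
  atom 6: C, bond orders sum to 4 (valence 4) → 0 H
  atom 7: N, bond orders sum to 1 (valence 3) → 2 H
  atom 8: O, bond orders sum to 2 (valence 2) → 0 H
  atom 9: C, bond orders sum to 2 (valence 4) → 2 H
  atom 10: C, bond orders sum to 4 (valence 4) → 0 H
  atom 11: O, bond orders sum to 2 (valence 2) → 0 H
  atom 12: O, bond orders sum to 1 (valence 2) → 1 H
  atom 13: C, bond orders sum to 2 (valence 4) → 2 H
  atom 14: C, bond orders sum to 2 (valence 4) → 2 H
  atom 15: C, bond orders sum to 3 (valence 4) → 1 H
  atom 16: F (halogen, monovalent) → 0 H
  atom 17: C, bond orders sum to 3 (valence 4) → 1 H
  atom 18: C, bond orders sum to 2 (valence 4) → 2 H
  atom 19: Br (halogen, monovalent) → 0 H
  atom 20: C, bond orders sum to 2 (valence 4) → 2 H
  atom 21: C, bond orders sum to 1 (valence 4) → 3 H
Totals → C:13, H:21, Br:1, F:1, N:1, O:5.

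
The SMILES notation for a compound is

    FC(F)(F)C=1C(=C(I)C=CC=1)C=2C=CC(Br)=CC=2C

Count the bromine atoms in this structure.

Scan the SMILES for Br atoms (remember two-letter symbols like Cl and Br are single atoms).
Bromine count: 1.

1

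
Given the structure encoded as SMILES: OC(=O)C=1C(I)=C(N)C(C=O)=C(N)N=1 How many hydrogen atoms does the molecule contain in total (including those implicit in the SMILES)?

Walk through each heavy atom and fill implicit hydrogens from standard valence (C 4, N 3, O 2, S 2, halogen 1):
  atom 1: O, bond orders sum to 1 (valence 2) → 1 H
  atom 2: C, bond orders sum to 4 (valence 4) → 0 H
  atom 3: O, bond orders sum to 2 (valence 2) → 0 H
  atom 4: C, bond orders sum to 4 (valence 4) → 0 H
  atom 5: C, bond orders sum to 4 (valence 4) → 0 H
  atom 6: I (halogen, monovalent) → 0 H
  atom 7: C, bond orders sum to 4 (valence 4) → 0 H
  atom 8: N, bond orders sum to 1 (valence 3) → 2 H
  atom 9: C, bond orders sum to 4 (valence 4) → 0 H
  atom 10: C, bond orders sum to 3 (valence 4) → 1 H
  atom 11: O, bond orders sum to 2 (valence 2) → 0 H
  atom 12: C, bond orders sum to 4 (valence 4) → 0 H
  atom 13: N, bond orders sum to 1 (valence 3) → 2 H
  atom 14: N, bond orders sum to 3 (valence 3) → 0 H
Total hydrogens: 6.

6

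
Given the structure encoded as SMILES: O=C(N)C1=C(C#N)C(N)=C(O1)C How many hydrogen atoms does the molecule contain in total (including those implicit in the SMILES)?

Walk through each heavy atom and fill implicit hydrogens from standard valence (C 4, N 3, O 2, S 2, halogen 1):
  atom 1: O, bond orders sum to 2 (valence 2) → 0 H
  atom 2: C, bond orders sum to 4 (valence 4) → 0 H
  atom 3: N, bond orders sum to 1 (valence 3) → 2 H
  atom 4: C, bond orders sum to 4 (valence 4) → 0 H
  atom 5: C, bond orders sum to 4 (valence 4) → 0 H
  atom 6: C, bond orders sum to 4 (valence 4) → 0 H
  atom 7: N, bond orders sum to 3 (valence 3) → 0 H
  atom 8: C, bond orders sum to 4 (valence 4) → 0 H
  atom 9: N, bond orders sum to 1 (valence 3) → 2 H
  atom 10: C, bond orders sum to 4 (valence 4) → 0 H
  atom 11: O, bond orders sum to 2 (valence 2) → 0 H
  atom 12: C, bond orders sum to 1 (valence 4) → 3 H
Total hydrogens: 7.

7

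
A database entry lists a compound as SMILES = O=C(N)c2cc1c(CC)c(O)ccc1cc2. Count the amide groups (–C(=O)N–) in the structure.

The amide motif appears at heavy-atom position 2 in the SMILES.
Other groups present: 1 hydroxyl.
Amide count: 1.

1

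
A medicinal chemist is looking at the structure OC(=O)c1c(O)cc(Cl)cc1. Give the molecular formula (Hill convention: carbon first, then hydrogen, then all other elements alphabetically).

Walk through each heavy atom and fill implicit hydrogens from standard valence (C 4, N 3, O 2, S 2, halogen 1); for lowercase aromatic atoms, an aromatic c carries 1 H when it has two neighbours and 0 H with three, and aromatic n carries 0 H:
  atom 1: O, bond orders sum to 1 (valence 2) → 1 H
  atom 2: C, bond orders sum to 4 (valence 4) → 0 H
  atom 3: O, bond orders sum to 2 (valence 2) → 0 H
  atom 4: aromatic c, 3 neighbours → 0 H
  atom 5: aromatic c, 3 neighbours → 0 H
  atom 6: O, bond orders sum to 1 (valence 2) → 1 H
  atom 7: aromatic c, 2 neighbours → 1 H
  atom 8: aromatic c, 3 neighbours → 0 H
  atom 9: Cl (halogen, monovalent) → 0 H
  atom 10: aromatic c, 2 neighbours → 1 H
  atom 11: aromatic c, 2 neighbours → 1 H
Totals → C:7, H:5, Cl:1, O:3.

C7H5ClO3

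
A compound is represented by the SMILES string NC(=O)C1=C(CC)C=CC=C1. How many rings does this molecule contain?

1

In SMILES, each pair of matching ring-closure digits denotes one ring-closing bond; the number of such bonds equals the number of independent rings.
Ring-closure bonds here: 1.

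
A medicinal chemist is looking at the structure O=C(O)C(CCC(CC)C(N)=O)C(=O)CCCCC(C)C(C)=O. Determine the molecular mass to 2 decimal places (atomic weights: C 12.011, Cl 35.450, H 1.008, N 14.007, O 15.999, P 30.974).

327.42 g/mol

First, the molecular formula is C17H29NO5 (counting implicit H from valence).
  C: 17 × 12.011 = 204.187
  H: 29 × 1.008 = 29.232
  N: 1 × 14.007 = 14.007
  O: 5 × 15.999 = 79.995
Sum: 17×12.011 + 29×1.008 + 1×14.007 + 5×15.999 = 327.421 → 327.42 g/mol.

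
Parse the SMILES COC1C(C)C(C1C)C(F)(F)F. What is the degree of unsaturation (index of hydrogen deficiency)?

Degree of unsaturation = (number of rings) + (number of π bonds).
Ring closures in the SMILES: 1.
π bonds: none → 0 DoU from unsaturation.
Total DoU = 1 + 0 = 1.

1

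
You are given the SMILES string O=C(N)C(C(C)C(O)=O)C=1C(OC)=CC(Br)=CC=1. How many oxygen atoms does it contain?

Scan the SMILES for O atoms (remember two-letter symbols like Cl and Br are single atoms).
Oxygen count: 4.

4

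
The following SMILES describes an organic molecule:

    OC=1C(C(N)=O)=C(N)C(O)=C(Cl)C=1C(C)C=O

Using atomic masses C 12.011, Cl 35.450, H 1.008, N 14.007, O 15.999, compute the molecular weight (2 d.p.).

First, the molecular formula is C10H11ClN2O4 (counting implicit H from valence).
  C: 10 × 12.011 = 120.110
  Cl: 1 × 35.450 = 35.450
  H: 11 × 1.008 = 11.088
  N: 2 × 14.007 = 28.014
  O: 4 × 15.999 = 63.996
Sum: 10×12.011 + 1×35.450 + 11×1.008 + 2×14.007 + 4×15.999 = 258.658 → 258.66 g/mol.

258.66 g/mol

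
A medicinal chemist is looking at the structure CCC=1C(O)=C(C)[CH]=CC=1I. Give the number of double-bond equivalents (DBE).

Molecular formula: C9H11IO.
DoU = (2C + 2 + N − H − X) / 2, where X is the halogen count and O/S are ignored.
    = (2·9 + 2 + 0 − 11 − 1) / 2 = 8 / 2 = 4.

4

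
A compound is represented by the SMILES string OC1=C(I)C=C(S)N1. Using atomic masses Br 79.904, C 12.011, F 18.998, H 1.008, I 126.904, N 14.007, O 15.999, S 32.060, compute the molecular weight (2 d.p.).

241.05 g/mol

First, the molecular formula is C4H4INOS (counting implicit H from valence).
  C: 4 × 12.011 = 48.044
  H: 4 × 1.008 = 4.032
  I: 1 × 126.904 = 126.904
  N: 1 × 14.007 = 14.007
  O: 1 × 15.999 = 15.999
  S: 1 × 32.060 = 32.060
Sum: 4×12.011 + 4×1.008 + 1×126.904 + 1×14.007 + 1×15.999 + 1×32.060 = 241.046 → 241.05 g/mol.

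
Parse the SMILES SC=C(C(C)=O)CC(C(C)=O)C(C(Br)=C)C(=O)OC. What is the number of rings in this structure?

0

In SMILES, each pair of matching ring-closure digits denotes one ring-closing bond; the number of such bonds equals the number of independent rings.
Ring-closure bonds here: 0.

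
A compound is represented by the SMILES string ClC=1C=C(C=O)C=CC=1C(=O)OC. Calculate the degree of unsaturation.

6

Degree of unsaturation = (number of rings) + (number of π bonds).
Ring closures in the SMILES: 1.
π bonds: 5 double bonds (each 1 DoU) → 5 DoU from unsaturation.
Total DoU = 1 + 5 = 6.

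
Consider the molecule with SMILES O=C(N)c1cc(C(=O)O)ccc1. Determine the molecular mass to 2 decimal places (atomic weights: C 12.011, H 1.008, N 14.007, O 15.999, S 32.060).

165.15 g/mol

First, the molecular formula is C8H7NO3 (counting implicit H from valence).
  C: 8 × 12.011 = 96.088
  H: 7 × 1.008 = 7.056
  N: 1 × 14.007 = 14.007
  O: 3 × 15.999 = 47.997
Sum: 8×12.011 + 7×1.008 + 1×14.007 + 3×15.999 = 165.148 → 165.15 g/mol.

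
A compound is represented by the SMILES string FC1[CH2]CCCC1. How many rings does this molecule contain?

1

In SMILES, each pair of matching ring-closure digits denotes one ring-closing bond; the number of such bonds equals the number of independent rings.
Ring-closure bonds here: 1.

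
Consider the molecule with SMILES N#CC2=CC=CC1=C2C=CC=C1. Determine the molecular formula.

C11H7N

Walk through each heavy atom and fill implicit hydrogens from standard valence (C 4, N 3, O 2, S 2, halogen 1):
  atom 1: N, bond orders sum to 3 (valence 3) → 0 H
  atom 2: C, bond orders sum to 4 (valence 4) → 0 H
  atom 3: C, bond orders sum to 4 (valence 4) → 0 H
  atom 4: C, bond orders sum to 3 (valence 4) → 1 H
  atom 5: C, bond orders sum to 3 (valence 4) → 1 H
  atom 6: C, bond orders sum to 3 (valence 4) → 1 H
  atom 7: C, bond orders sum to 4 (valence 4) → 0 H
  atom 8: C, bond orders sum to 4 (valence 4) → 0 H
  atom 9: C, bond orders sum to 3 (valence 4) → 1 H
  atom 10: C, bond orders sum to 3 (valence 4) → 1 H
  atom 11: C, bond orders sum to 3 (valence 4) → 1 H
  atom 12: C, bond orders sum to 3 (valence 4) → 1 H
Totals → C:11, H:7, N:1.
In Hill order: C11H7N.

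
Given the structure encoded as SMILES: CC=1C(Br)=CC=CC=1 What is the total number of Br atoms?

Scan the SMILES for Br atoms (remember two-letter symbols like Cl and Br are single atoms).
Bromine count: 1.

1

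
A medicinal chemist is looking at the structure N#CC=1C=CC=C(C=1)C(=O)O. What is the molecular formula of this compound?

Walk through each heavy atom and fill implicit hydrogens from standard valence (C 4, N 3, O 2, S 2, halogen 1):
  atom 1: N, bond orders sum to 3 (valence 3) → 0 H
  atom 2: C, bond orders sum to 4 (valence 4) → 0 H
  atom 3: C, bond orders sum to 4 (valence 4) → 0 H
  atom 4: C, bond orders sum to 3 (valence 4) → 1 H
  atom 5: C, bond orders sum to 3 (valence 4) → 1 H
  atom 6: C, bond orders sum to 3 (valence 4) → 1 H
  atom 7: C, bond orders sum to 4 (valence 4) → 0 H
  atom 8: C, bond orders sum to 3 (valence 4) → 1 H
  atom 9: C, bond orders sum to 4 (valence 4) → 0 H
  atom 10: O, bond orders sum to 2 (valence 2) → 0 H
  atom 11: O, bond orders sum to 1 (valence 2) → 1 H
Totals → C:8, H:5, N:1, O:2.

C8H5NO2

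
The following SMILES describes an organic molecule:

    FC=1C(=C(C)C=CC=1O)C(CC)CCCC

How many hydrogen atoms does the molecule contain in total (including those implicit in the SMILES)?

Walk through each heavy atom and fill implicit hydrogens from standard valence (C 4, N 3, O 2, S 2, halogen 1):
  atom 1: F (halogen, monovalent) → 0 H
  atom 2: C, bond orders sum to 4 (valence 4) → 0 H
  atom 3: C, bond orders sum to 4 (valence 4) → 0 H
  atom 4: C, bond orders sum to 4 (valence 4) → 0 H
  atom 5: C, bond orders sum to 1 (valence 4) → 3 H
  atom 6: C, bond orders sum to 3 (valence 4) → 1 H
  atom 7: C, bond orders sum to 3 (valence 4) → 1 H
  atom 8: C, bond orders sum to 4 (valence 4) → 0 H
  atom 9: O, bond orders sum to 1 (valence 2) → 1 H
  atom 10: C, bond orders sum to 3 (valence 4) → 1 H
  atom 11: C, bond orders sum to 2 (valence 4) → 2 H
  atom 12: C, bond orders sum to 1 (valence 4) → 3 H
  atom 13: C, bond orders sum to 2 (valence 4) → 2 H
  atom 14: C, bond orders sum to 2 (valence 4) → 2 H
  atom 15: C, bond orders sum to 2 (valence 4) → 2 H
  atom 16: C, bond orders sum to 1 (valence 4) → 3 H
Total hydrogens: 21.

21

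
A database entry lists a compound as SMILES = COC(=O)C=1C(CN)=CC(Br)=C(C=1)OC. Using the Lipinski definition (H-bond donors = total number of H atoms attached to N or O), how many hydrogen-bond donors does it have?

2

Donors: find every N or O and count the H atoms it carries.
  atom 2 (O): bond orders sum to 2 → 0 H
  atom 4 (O): bond orders sum to 2 → 0 H
  atom 8 (N): bond orders sum to 1 → 2 H
  atom 14 (O): bond orders sum to 2 → 0 H
Lipinski HBD = 2.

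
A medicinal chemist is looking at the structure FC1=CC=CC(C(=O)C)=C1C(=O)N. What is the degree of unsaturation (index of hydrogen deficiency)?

Molecular formula: C9H8FNO2.
DoU = (2C + 2 + N − H − X) / 2, where X is the halogen count and O/S are ignored.
    = (2·9 + 2 + 1 − 8 − 1) / 2 = 12 / 2 = 6.

6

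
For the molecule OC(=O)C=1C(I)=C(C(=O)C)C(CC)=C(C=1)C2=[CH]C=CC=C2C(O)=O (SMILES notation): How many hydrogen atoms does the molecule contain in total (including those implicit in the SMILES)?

Walk through each heavy atom and fill implicit hydrogens from standard valence (C 4, N 3, O 2, S 2, halogen 1):
  atom 1: O, bond orders sum to 1 (valence 2) → 1 H
  atom 2: C, bond orders sum to 4 (valence 4) → 0 H
  atom 3: O, bond orders sum to 2 (valence 2) → 0 H
  atom 4: C, bond orders sum to 4 (valence 4) → 0 H
  atom 5: C, bond orders sum to 4 (valence 4) → 0 H
  atom 6: I (halogen, monovalent) → 0 H
  atom 7: C, bond orders sum to 4 (valence 4) → 0 H
  atom 8: C, bond orders sum to 4 (valence 4) → 0 H
  atom 9: O, bond orders sum to 2 (valence 2) → 0 H
  atom 10: C, bond orders sum to 1 (valence 4) → 3 H
  atom 11: C, bond orders sum to 4 (valence 4) → 0 H
  atom 12: C, bond orders sum to 2 (valence 4) → 2 H
  atom 13: C, bond orders sum to 1 (valence 4) → 3 H
  atom 14: C, bond orders sum to 4 (valence 4) → 0 H
  atom 15: C, bond orders sum to 3 (valence 4) → 1 H
  atom 16: C, bond orders sum to 4 (valence 4) → 0 H
  atom 17: C with explicit H count 1
  atom 18: C, bond orders sum to 3 (valence 4) → 1 H
  atom 19: C, bond orders sum to 3 (valence 4) → 1 H
  atom 20: C, bond orders sum to 3 (valence 4) → 1 H
  atom 21: C, bond orders sum to 4 (valence 4) → 0 H
  atom 22: C, bond orders sum to 4 (valence 4) → 0 H
  atom 23: O, bond orders sum to 1 (valence 2) → 1 H
  atom 24: O, bond orders sum to 2 (valence 2) → 0 H
Total hydrogens: 15.

15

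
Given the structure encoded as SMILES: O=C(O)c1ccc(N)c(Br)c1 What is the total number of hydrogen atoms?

Walk through each heavy atom and fill implicit hydrogens from standard valence (C 4, N 3, O 2, S 2, halogen 1); for lowercase aromatic atoms, an aromatic c carries 1 H when it has two neighbours and 0 H with three, and aromatic n carries 0 H:
  atom 1: O, bond orders sum to 2 (valence 2) → 0 H
  atom 2: C, bond orders sum to 4 (valence 4) → 0 H
  atom 3: O, bond orders sum to 1 (valence 2) → 1 H
  atom 4: aromatic c, 3 neighbours → 0 H
  atom 5: aromatic c, 2 neighbours → 1 H
  atom 6: aromatic c, 2 neighbours → 1 H
  atom 7: aromatic c, 3 neighbours → 0 H
  atom 8: N, bond orders sum to 1 (valence 3) → 2 H
  atom 9: aromatic c, 3 neighbours → 0 H
  atom 10: Br (halogen, monovalent) → 0 H
  atom 11: aromatic c, 2 neighbours → 1 H
Total hydrogens: 6.

6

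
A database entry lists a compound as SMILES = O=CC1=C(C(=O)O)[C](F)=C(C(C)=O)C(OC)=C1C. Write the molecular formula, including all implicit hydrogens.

C12H11FO5

Walk through each heavy atom and fill implicit hydrogens from standard valence (C 4, N 3, O 2, S 2, halogen 1):
  atom 1: O, bond orders sum to 2 (valence 2) → 0 H
  atom 2: C, bond orders sum to 3 (valence 4) → 1 H
  atom 3: C, bond orders sum to 4 (valence 4) → 0 H
  atom 4: C, bond orders sum to 4 (valence 4) → 0 H
  atom 5: C, bond orders sum to 4 (valence 4) → 0 H
  atom 6: O, bond orders sum to 2 (valence 2) → 0 H
  atom 7: O, bond orders sum to 1 (valence 2) → 1 H
  atom 8: C with explicit H count 0
  atom 9: F (halogen, monovalent) → 0 H
  atom 10: C, bond orders sum to 4 (valence 4) → 0 H
  atom 11: C, bond orders sum to 4 (valence 4) → 0 H
  atom 12: C, bond orders sum to 1 (valence 4) → 3 H
  atom 13: O, bond orders sum to 2 (valence 2) → 0 H
  atom 14: C, bond orders sum to 4 (valence 4) → 0 H
  atom 15: O, bond orders sum to 2 (valence 2) → 0 H
  atom 16: C, bond orders sum to 1 (valence 4) → 3 H
  atom 17: C, bond orders sum to 4 (valence 4) → 0 H
  atom 18: C, bond orders sum to 1 (valence 4) → 3 H
Totals → C:12, H:11, F:1, O:5.
In Hill order: C12H11FO5.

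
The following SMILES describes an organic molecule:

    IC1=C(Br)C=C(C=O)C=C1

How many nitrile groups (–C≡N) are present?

Scan the SMILES for the nitrile motif — none present.
Groups that are present: 1 aldehyde.

0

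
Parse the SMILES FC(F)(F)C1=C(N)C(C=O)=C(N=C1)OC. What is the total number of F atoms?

3

Scan the SMILES for F atoms (remember two-letter symbols like Cl and Br are single atoms).
Fluorine count: 3.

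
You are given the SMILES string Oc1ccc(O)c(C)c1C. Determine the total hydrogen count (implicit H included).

Walk through each heavy atom and fill implicit hydrogens from standard valence (C 4, N 3, O 2, S 2, halogen 1); for lowercase aromatic atoms, an aromatic c carries 1 H when it has two neighbours and 0 H with three, and aromatic n carries 0 H:
  atom 1: O, bond orders sum to 1 (valence 2) → 1 H
  atom 2: aromatic c, 3 neighbours → 0 H
  atom 3: aromatic c, 2 neighbours → 1 H
  atom 4: aromatic c, 2 neighbours → 1 H
  atom 5: aromatic c, 3 neighbours → 0 H
  atom 6: O, bond orders sum to 1 (valence 2) → 1 H
  atom 7: aromatic c, 3 neighbours → 0 H
  atom 8: C, bond orders sum to 1 (valence 4) → 3 H
  atom 9: aromatic c, 3 neighbours → 0 H
  atom 10: C, bond orders sum to 1 (valence 4) → 3 H
Total hydrogens: 10.

10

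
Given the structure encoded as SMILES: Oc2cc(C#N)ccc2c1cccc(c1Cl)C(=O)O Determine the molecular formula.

C14H8ClNO3

Walk through each heavy atom and fill implicit hydrogens from standard valence (C 4, N 3, O 2, S 2, halogen 1); for lowercase aromatic atoms, an aromatic c carries 1 H when it has two neighbours and 0 H with three, and aromatic n carries 0 H:
  atom 1: O, bond orders sum to 1 (valence 2) → 1 H
  atom 2: aromatic c, 3 neighbours → 0 H
  atom 3: aromatic c, 2 neighbours → 1 H
  atom 4: aromatic c, 3 neighbours → 0 H
  atom 5: C, bond orders sum to 4 (valence 4) → 0 H
  atom 6: N, bond orders sum to 3 (valence 3) → 0 H
  atom 7: aromatic c, 2 neighbours → 1 H
  atom 8: aromatic c, 2 neighbours → 1 H
  atom 9: aromatic c, 3 neighbours → 0 H
  atom 10: aromatic c, 3 neighbours → 0 H
  atom 11: aromatic c, 2 neighbours → 1 H
  atom 12: aromatic c, 2 neighbours → 1 H
  atom 13: aromatic c, 2 neighbours → 1 H
  atom 14: aromatic c, 3 neighbours → 0 H
  atom 15: aromatic c, 3 neighbours → 0 H
  atom 16: Cl (halogen, monovalent) → 0 H
  atom 17: C, bond orders sum to 4 (valence 4) → 0 H
  atom 18: O, bond orders sum to 2 (valence 2) → 0 H
  atom 19: O, bond orders sum to 1 (valence 2) → 1 H
Totals → C:14, H:8, Cl:1, N:1, O:3.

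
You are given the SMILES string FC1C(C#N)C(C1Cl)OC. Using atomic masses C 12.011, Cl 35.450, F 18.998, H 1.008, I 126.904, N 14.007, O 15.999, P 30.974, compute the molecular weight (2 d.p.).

163.58 g/mol

First, the molecular formula is C6H7ClFNO (counting implicit H from valence).
  C: 6 × 12.011 = 72.066
  Cl: 1 × 35.450 = 35.450
  F: 1 × 18.998 = 18.998
  H: 7 × 1.008 = 7.056
  N: 1 × 14.007 = 14.007
  O: 1 × 15.999 = 15.999
Sum: 6×12.011 + 1×35.450 + 1×18.998 + 7×1.008 + 1×14.007 + 1×15.999 = 163.576 → 163.58 g/mol.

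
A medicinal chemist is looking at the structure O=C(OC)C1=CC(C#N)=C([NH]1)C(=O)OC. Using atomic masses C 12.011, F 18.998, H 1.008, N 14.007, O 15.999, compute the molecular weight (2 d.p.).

First, the molecular formula is C9H8N2O4 (counting implicit H from valence).
  C: 9 × 12.011 = 108.099
  H: 8 × 1.008 = 8.064
  N: 2 × 14.007 = 28.014
  O: 4 × 15.999 = 63.996
Sum: 9×12.011 + 8×1.008 + 2×14.007 + 4×15.999 = 208.173 → 208.17 g/mol.

208.17 g/mol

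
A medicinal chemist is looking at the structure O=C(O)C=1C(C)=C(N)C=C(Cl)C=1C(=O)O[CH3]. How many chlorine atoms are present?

1

Scan the SMILES for Cl atoms (remember two-letter symbols like Cl and Br are single atoms).
Chlorine count: 1.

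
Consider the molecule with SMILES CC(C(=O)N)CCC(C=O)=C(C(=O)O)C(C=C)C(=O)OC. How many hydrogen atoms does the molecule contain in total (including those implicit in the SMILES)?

19

Walk through each heavy atom and fill implicit hydrogens from standard valence (C 4, N 3, O 2, S 2, halogen 1):
  atom 1: C, bond orders sum to 1 (valence 4) → 3 H
  atom 2: C, bond orders sum to 3 (valence 4) → 1 H
  atom 3: C, bond orders sum to 4 (valence 4) → 0 H
  atom 4: O, bond orders sum to 2 (valence 2) → 0 H
  atom 5: N, bond orders sum to 1 (valence 3) → 2 H
  atom 6: C, bond orders sum to 2 (valence 4) → 2 H
  atom 7: C, bond orders sum to 2 (valence 4) → 2 H
  atom 8: C, bond orders sum to 4 (valence 4) → 0 H
  atom 9: C, bond orders sum to 3 (valence 4) → 1 H
  atom 10: O, bond orders sum to 2 (valence 2) → 0 H
  atom 11: C, bond orders sum to 4 (valence 4) → 0 H
  atom 12: C, bond orders sum to 4 (valence 4) → 0 H
  atom 13: O, bond orders sum to 2 (valence 2) → 0 H
  atom 14: O, bond orders sum to 1 (valence 2) → 1 H
  atom 15: C, bond orders sum to 3 (valence 4) → 1 H
  atom 16: C, bond orders sum to 3 (valence 4) → 1 H
  atom 17: C, bond orders sum to 2 (valence 4) → 2 H
  atom 18: C, bond orders sum to 4 (valence 4) → 0 H
  atom 19: O, bond orders sum to 2 (valence 2) → 0 H
  atom 20: O, bond orders sum to 2 (valence 2) → 0 H
  atom 21: C, bond orders sum to 1 (valence 4) → 3 H
Total hydrogens: 19.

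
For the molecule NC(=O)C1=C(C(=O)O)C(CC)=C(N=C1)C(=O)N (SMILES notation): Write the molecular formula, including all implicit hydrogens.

C10H11N3O4

Walk through each heavy atom and fill implicit hydrogens from standard valence (C 4, N 3, O 2, S 2, halogen 1):
  atom 1: N, bond orders sum to 1 (valence 3) → 2 H
  atom 2: C, bond orders sum to 4 (valence 4) → 0 H
  atom 3: O, bond orders sum to 2 (valence 2) → 0 H
  atom 4: C, bond orders sum to 4 (valence 4) → 0 H
  atom 5: C, bond orders sum to 4 (valence 4) → 0 H
  atom 6: C, bond orders sum to 4 (valence 4) → 0 H
  atom 7: O, bond orders sum to 2 (valence 2) → 0 H
  atom 8: O, bond orders sum to 1 (valence 2) → 1 H
  atom 9: C, bond orders sum to 4 (valence 4) → 0 H
  atom 10: C, bond orders sum to 2 (valence 4) → 2 H
  atom 11: C, bond orders sum to 1 (valence 4) → 3 H
  atom 12: C, bond orders sum to 4 (valence 4) → 0 H
  atom 13: N, bond orders sum to 3 (valence 3) → 0 H
  atom 14: C, bond orders sum to 3 (valence 4) → 1 H
  atom 15: C, bond orders sum to 4 (valence 4) → 0 H
  atom 16: O, bond orders sum to 2 (valence 2) → 0 H
  atom 17: N, bond orders sum to 1 (valence 3) → 2 H
Totals → C:10, H:11, N:3, O:4.
In Hill order: C10H11N3O4.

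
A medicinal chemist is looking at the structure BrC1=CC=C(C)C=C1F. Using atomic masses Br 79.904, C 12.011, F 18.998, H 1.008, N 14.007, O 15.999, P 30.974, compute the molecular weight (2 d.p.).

First, the molecular formula is C7H6BrF (counting implicit H from valence).
  Br: 1 × 79.904 = 79.904
  C: 7 × 12.011 = 84.077
  F: 1 × 18.998 = 18.998
  H: 6 × 1.008 = 6.048
Sum: 1×79.904 + 7×12.011 + 1×18.998 + 6×1.008 = 189.027 → 189.03 g/mol.

189.03 g/mol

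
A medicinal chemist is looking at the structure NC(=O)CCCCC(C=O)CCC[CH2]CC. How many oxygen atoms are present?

Scan the SMILES for O atoms (remember two-letter symbols like Cl and Br are single atoms).
Oxygen count: 2.

2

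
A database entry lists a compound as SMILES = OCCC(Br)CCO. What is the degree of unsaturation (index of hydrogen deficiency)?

Degree of unsaturation = (number of rings) + (number of π bonds).
Ring closures in the SMILES: 0.
π bonds: none → 0 DoU from unsaturation.
Total DoU = 0 + 0 = 0.

0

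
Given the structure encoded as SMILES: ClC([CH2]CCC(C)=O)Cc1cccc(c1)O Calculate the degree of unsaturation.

5

Molecular formula: C13H17ClO2.
DoU = (2C + 2 + N − H − X) / 2, where X is the halogen count and O/S are ignored.
    = (2·13 + 2 + 0 − 17 − 1) / 2 = 10 / 2 = 5.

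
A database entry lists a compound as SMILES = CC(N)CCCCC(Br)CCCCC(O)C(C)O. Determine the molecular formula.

Walk through each heavy atom and fill implicit hydrogens from standard valence (C 4, N 3, O 2, S 2, halogen 1):
  atom 1: C, bond orders sum to 1 (valence 4) → 3 H
  atom 2: C, bond orders sum to 3 (valence 4) → 1 H
  atom 3: N, bond orders sum to 1 (valence 3) → 2 H
  atom 4: C, bond orders sum to 2 (valence 4) → 2 H
  atom 5: C, bond orders sum to 2 (valence 4) → 2 H
  atom 6: C, bond orders sum to 2 (valence 4) → 2 H
  atom 7: C, bond orders sum to 2 (valence 4) → 2 H
  atom 8: C, bond orders sum to 3 (valence 4) → 1 H
  atom 9: Br (halogen, monovalent) → 0 H
  atom 10: C, bond orders sum to 2 (valence 4) → 2 H
  atom 11: C, bond orders sum to 2 (valence 4) → 2 H
  atom 12: C, bond orders sum to 2 (valence 4) → 2 H
  atom 13: C, bond orders sum to 2 (valence 4) → 2 H
  atom 14: C, bond orders sum to 3 (valence 4) → 1 H
  atom 15: O, bond orders sum to 1 (valence 2) → 1 H
  atom 16: C, bond orders sum to 3 (valence 4) → 1 H
  atom 17: C, bond orders sum to 1 (valence 4) → 3 H
  atom 18: O, bond orders sum to 1 (valence 2) → 1 H
Totals → C:14, H:30, Br:1, N:1, O:2.
In Hill order: C14H30BrNO2.

C14H30BrNO2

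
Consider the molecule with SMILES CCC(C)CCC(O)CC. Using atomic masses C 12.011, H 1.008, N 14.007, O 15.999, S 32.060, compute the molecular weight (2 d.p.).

First, the molecular formula is C9H20O (counting implicit H from valence).
  C: 9 × 12.011 = 108.099
  H: 20 × 1.008 = 20.160
  O: 1 × 15.999 = 15.999
Sum: 9×12.011 + 20×1.008 + 1×15.999 = 144.258 → 144.26 g/mol.

144.26 g/mol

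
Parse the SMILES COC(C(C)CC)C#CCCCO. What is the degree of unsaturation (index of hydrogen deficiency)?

Molecular formula: C11H20O2.
DoU = (2C + 2 + N − H − X) / 2, where X is the halogen count and O/S are ignored.
    = (2·11 + 2 + 0 − 20 − 0) / 2 = 4 / 2 = 2.

2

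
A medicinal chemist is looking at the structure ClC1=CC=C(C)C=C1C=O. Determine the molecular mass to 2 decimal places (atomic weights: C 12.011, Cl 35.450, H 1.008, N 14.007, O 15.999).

First, the molecular formula is C8H7ClO (counting implicit H from valence).
  C: 8 × 12.011 = 96.088
  Cl: 1 × 35.450 = 35.450
  H: 7 × 1.008 = 7.056
  O: 1 × 15.999 = 15.999
Sum: 8×12.011 + 1×35.450 + 7×1.008 + 1×15.999 = 154.593 → 154.59 g/mol.

154.59 g/mol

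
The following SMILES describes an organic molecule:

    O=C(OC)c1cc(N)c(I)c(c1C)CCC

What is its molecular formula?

Walk through each heavy atom and fill implicit hydrogens from standard valence (C 4, N 3, O 2, S 2, halogen 1); for lowercase aromatic atoms, an aromatic c carries 1 H when it has two neighbours and 0 H with three, and aromatic n carries 0 H:
  atom 1: O, bond orders sum to 2 (valence 2) → 0 H
  atom 2: C, bond orders sum to 4 (valence 4) → 0 H
  atom 3: O, bond orders sum to 2 (valence 2) → 0 H
  atom 4: C, bond orders sum to 1 (valence 4) → 3 H
  atom 5: aromatic c, 3 neighbours → 0 H
  atom 6: aromatic c, 2 neighbours → 1 H
  atom 7: aromatic c, 3 neighbours → 0 H
  atom 8: N, bond orders sum to 1 (valence 3) → 2 H
  atom 9: aromatic c, 3 neighbours → 0 H
  atom 10: I (halogen, monovalent) → 0 H
  atom 11: aromatic c, 3 neighbours → 0 H
  atom 12: aromatic c, 3 neighbours → 0 H
  atom 13: C, bond orders sum to 1 (valence 4) → 3 H
  atom 14: C, bond orders sum to 2 (valence 4) → 2 H
  atom 15: C, bond orders sum to 2 (valence 4) → 2 H
  atom 16: C, bond orders sum to 1 (valence 4) → 3 H
Totals → C:12, H:16, I:1, N:1, O:2.
In Hill order: C12H16INO2.

C12H16INO2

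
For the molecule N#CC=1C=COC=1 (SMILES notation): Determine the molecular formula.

Walk through each heavy atom and fill implicit hydrogens from standard valence (C 4, N 3, O 2, S 2, halogen 1):
  atom 1: N, bond orders sum to 3 (valence 3) → 0 H
  atom 2: C, bond orders sum to 4 (valence 4) → 0 H
  atom 3: C, bond orders sum to 4 (valence 4) → 0 H
  atom 4: C, bond orders sum to 3 (valence 4) → 1 H
  atom 5: C, bond orders sum to 3 (valence 4) → 1 H
  atom 6: O, bond orders sum to 2 (valence 2) → 0 H
  atom 7: C, bond orders sum to 3 (valence 4) → 1 H
Totals → C:5, H:3, N:1, O:1.
In Hill order: C5H3NO.

C5H3NO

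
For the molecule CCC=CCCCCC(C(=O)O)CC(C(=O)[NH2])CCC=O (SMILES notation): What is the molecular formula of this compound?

C16H27NO4

Walk through each heavy atom and fill implicit hydrogens from standard valence (C 4, N 3, O 2, S 2, halogen 1):
  atom 1: C, bond orders sum to 1 (valence 4) → 3 H
  atom 2: C, bond orders sum to 2 (valence 4) → 2 H
  atom 3: C, bond orders sum to 3 (valence 4) → 1 H
  atom 4: C, bond orders sum to 3 (valence 4) → 1 H
  atom 5: C, bond orders sum to 2 (valence 4) → 2 H
  atom 6: C, bond orders sum to 2 (valence 4) → 2 H
  atom 7: C, bond orders sum to 2 (valence 4) → 2 H
  atom 8: C, bond orders sum to 2 (valence 4) → 2 H
  atom 9: C, bond orders sum to 3 (valence 4) → 1 H
  atom 10: C, bond orders sum to 4 (valence 4) → 0 H
  atom 11: O, bond orders sum to 2 (valence 2) → 0 H
  atom 12: O, bond orders sum to 1 (valence 2) → 1 H
  atom 13: C, bond orders sum to 2 (valence 4) → 2 H
  atom 14: C, bond orders sum to 3 (valence 4) → 1 H
  atom 15: C, bond orders sum to 4 (valence 4) → 0 H
  atom 16: O, bond orders sum to 2 (valence 2) → 0 H
  atom 17: N with explicit H count 2
  atom 18: C, bond orders sum to 2 (valence 4) → 2 H
  atom 19: C, bond orders sum to 2 (valence 4) → 2 H
  atom 20: C, bond orders sum to 3 (valence 4) → 1 H
  atom 21: O, bond orders sum to 2 (valence 2) → 0 H
Totals → C:16, H:27, N:1, O:4.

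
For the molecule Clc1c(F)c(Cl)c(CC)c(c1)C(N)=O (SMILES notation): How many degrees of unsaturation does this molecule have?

Molecular formula: C9H8Cl2FNO.
DoU = (2C + 2 + N − H − X) / 2, where X is the halogen count and O/S are ignored.
    = (2·9 + 2 + 1 − 8 − 3) / 2 = 10 / 2 = 5.

5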